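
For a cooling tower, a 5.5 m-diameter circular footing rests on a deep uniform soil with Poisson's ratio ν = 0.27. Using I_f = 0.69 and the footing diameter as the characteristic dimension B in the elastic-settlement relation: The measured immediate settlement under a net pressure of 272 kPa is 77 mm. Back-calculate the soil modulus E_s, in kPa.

S_e = q·B·(1−ν²)/E_s · I_f  ⇒  E_s = q·B·(1−ν²)·I_f / S_e.
E_s = 272 × 5.5 × 0.9271 × 0.69 / 0.077 = 12430 kPa

E_s ≈ 12400 kPa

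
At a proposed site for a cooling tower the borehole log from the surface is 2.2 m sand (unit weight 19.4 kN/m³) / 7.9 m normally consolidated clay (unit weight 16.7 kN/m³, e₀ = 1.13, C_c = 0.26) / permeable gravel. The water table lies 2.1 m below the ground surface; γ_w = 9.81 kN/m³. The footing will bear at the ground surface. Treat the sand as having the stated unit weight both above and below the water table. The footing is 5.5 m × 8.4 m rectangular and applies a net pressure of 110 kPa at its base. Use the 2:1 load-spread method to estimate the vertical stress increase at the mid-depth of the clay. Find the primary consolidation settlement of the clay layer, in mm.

Mid-depth of clay below the ground surface: z = 2.2 + 7.9/2 = 6.15 m.
Total vertical stress at mid-clay: σ_v = 19.4×2.2 + 16.7×3.95 = 108.65 kPa.
Pore pressure: u = 9.81×(6.15 − 2.1) = 39.73 kPa.
Initial effective stress: σ'_0 = σ_v − u = 108.65 − 39.73 = 68.92 kPa.
Stress increase at mid-clay by the 2:1 spreading method:
Δσ = qBL/((B+z)(L+z)) = 110×5.5×8.4/((5.5+6.15)(8.4+6.15)) = 29.981 kPa
Final effective stress: σ'_f = σ'_0 + Δσ = 68.92 + 29.981 = 98.901 kPa.
Normally consolidated clay, so the full stress increment lies on the virgin compression line:
S_c = C_c·H/(1+e₀)·log₁₀(σ'_f/σ'_0) = 0.26×7.9/(1+1.13)×log₁₀(98.901/68.92)
    = 0.96432 × 0.15686 = 0.1513 m

S_c ≈ 151 mm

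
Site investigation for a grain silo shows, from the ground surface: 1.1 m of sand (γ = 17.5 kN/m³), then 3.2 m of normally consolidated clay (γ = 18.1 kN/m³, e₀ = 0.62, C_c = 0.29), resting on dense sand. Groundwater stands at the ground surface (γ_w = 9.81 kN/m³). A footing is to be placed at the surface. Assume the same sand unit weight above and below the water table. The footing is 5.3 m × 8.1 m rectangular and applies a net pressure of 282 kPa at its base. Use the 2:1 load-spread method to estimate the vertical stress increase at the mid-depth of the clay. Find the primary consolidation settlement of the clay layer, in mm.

S_c ≈ 500 mm

Mid-depth of clay below the ground surface: z = 1.1 + 3.2/2 = 2.7 m.
Total vertical stress at mid-clay: σ_v = 17.5×1.1 + 18.1×1.6 = 48.21 kPa.
Pore pressure: u = 9.81×(2.7 − 0) = 26.487 kPa.
Initial effective stress: σ'_0 = σ_v − u = 48.21 − 26.487 = 21.723 kPa.
Stress increase at mid-clay by the 2:1 spreading method:
Δσ = qBL/((B+z)(L+z)) = 282×5.3×8.1/((5.3+2.7)(8.1+2.7)) = 140.12 kPa
Final effective stress: σ'_f = σ'_0 + Δσ = 21.723 + 140.12 = 161.84 kPa.
Normally consolidated clay, so the full stress increment lies on the virgin compression line:
S_c = C_c·H/(1+e₀)·log₁₀(σ'_f/σ'_0) = 0.29×3.2/(1+0.62)×log₁₀(161.84/21.723)
    = 0.57284 × 0.87217 = 0.4996 m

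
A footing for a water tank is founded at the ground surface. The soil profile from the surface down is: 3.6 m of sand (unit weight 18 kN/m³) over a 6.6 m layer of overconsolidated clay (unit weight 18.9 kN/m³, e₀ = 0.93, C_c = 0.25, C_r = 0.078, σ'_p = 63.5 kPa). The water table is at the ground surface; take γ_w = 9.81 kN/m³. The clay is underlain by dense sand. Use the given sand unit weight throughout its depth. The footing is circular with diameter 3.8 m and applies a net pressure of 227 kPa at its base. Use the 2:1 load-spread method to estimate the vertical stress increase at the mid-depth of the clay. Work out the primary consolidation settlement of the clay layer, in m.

S_c ≈ 0.129 m

Mid-depth of clay below the ground surface: z = 3.6 + 6.6/2 = 6.9 m.
Total vertical stress at mid-clay: σ_v = 18×3.6 + 18.9×3.3 = 127.17 kPa.
Pore pressure: u = 9.81×(6.9 − 0) = 67.689 kPa.
Initial effective stress: σ'_0 = σ_v − u = 127.17 − 67.689 = 59.481 kPa.
Stress increase at mid-clay by the 2:1 spreading method:
Δσ ≈ qD²/(D+z)² = 227×3.8²/(3.8+6.9)² = 28.63 kPa
Final effective stress: σ'_f = 59.481 + 28.63 = 88.111 kPa.
σ'_f = 88.111 > σ'_p = 63.5 kPa, so the stress path crosses the preconsolidation pressure — recompression up to σ'_p, then virgin compression beyond:
S_c = H/(1+e₀)·[C_r·log₁₀(σ'_p/σ'_0) + C_c·log₁₀(σ'_f/σ'_p)]
    = 6.6/1.93 × [0.078×log₁₀(63.5/59.481) + 0.25×log₁₀(88.111/63.5)]
    = 3.4197 × [0.0022148 + 0.035564] = 0.1292 m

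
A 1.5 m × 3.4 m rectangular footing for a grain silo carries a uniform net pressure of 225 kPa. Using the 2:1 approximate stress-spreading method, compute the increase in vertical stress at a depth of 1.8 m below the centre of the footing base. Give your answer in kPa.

By the 2:1 method the load spreads at 1 horizontal : 2 vertical, so at depth z the loaded area has grown by z in each plan dimension:
Δσ = qBL/((B+z)(L+z)) = 225×1.5×3.4/((1.5+1.8)(3.4+1.8)) = 66.871 kPa

Δσ_z ≈ 66.9 kPa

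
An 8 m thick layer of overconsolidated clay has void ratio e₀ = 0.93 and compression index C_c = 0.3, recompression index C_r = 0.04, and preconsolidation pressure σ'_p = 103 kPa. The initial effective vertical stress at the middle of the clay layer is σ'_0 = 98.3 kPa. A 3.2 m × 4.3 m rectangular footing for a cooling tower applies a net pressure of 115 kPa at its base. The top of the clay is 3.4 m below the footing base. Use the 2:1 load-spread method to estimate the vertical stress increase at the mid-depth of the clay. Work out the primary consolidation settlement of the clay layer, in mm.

S_c ≈ 44.1 mm

Mid-depth of clay below the footing base: z = 3.4 + 8/2 = 7.4 m.
Stress increase at mid-clay by the 2:1 spreading method:
Δσ = qBL/((B+z)(L+z)) = 115×3.2×4.3/((3.2+7.4)(4.3+7.4)) = 12.759 kPa
Final effective stress: σ'_f = 98.3 + 12.759 = 111.06 kPa.
σ'_f = 111.06 > σ'_p = 103 kPa, so the stress path crosses the preconsolidation pressure — recompression up to σ'_p, then virgin compression beyond:
S_c = H/(1+e₀)·[C_r·log₁₀(σ'_p/σ'_0) + C_c·log₁₀(σ'_f/σ'_p)]
    = 8/1.93 × [0.04×log₁₀(103/98.3) + 0.3×log₁₀(111.06/103)]
    = 4.1451 × [0.00081135 + 0.0098161] = 0.04405 m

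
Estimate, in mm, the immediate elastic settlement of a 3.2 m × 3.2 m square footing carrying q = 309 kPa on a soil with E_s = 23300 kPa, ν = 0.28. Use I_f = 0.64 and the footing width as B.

S_e ≈ 25 mm

Immediate (elastic) settlement: S_e = q·B·(1−ν²)/E_s · I_f.
S_e = 309 × 3.2 × (1 − 0.28²) / 23300 × 0.64
    = 309 × 3.2 × 0.9216 / 23300 × 0.64
    = 0.02503 m = 25.03 mm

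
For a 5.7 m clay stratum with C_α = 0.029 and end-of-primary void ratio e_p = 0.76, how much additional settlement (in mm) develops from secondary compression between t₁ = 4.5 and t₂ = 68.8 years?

S_s ≈ 111 mm

Secondary compression: S_s = C_α·H/(1+e_p)·log₁₀(t₂/t₁)
S_s = 0.029×5.7/(1+0.76)×log₁₀(68.8/4.5)
    = 0.09392 × 1.184 = 0.1112 m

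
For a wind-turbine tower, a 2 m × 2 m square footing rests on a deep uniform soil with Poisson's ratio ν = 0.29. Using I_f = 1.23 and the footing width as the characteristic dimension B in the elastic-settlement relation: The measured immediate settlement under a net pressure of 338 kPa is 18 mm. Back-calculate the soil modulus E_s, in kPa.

E_s ≈ 42300 kPa

S_e = q·B·(1−ν²)/E_s · I_f  ⇒  E_s = q·B·(1−ν²)·I_f / S_e.
E_s = 338 × 2 × 0.9159 × 1.23 / 0.018 = 42310 kPa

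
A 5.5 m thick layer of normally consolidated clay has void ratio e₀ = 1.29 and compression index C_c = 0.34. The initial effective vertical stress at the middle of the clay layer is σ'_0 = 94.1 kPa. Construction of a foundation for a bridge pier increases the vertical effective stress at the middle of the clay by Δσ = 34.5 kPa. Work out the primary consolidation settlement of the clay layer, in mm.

S_c ≈ 111 mm

Final effective stress: σ'_f = σ'_0 + Δσ = 94.1 + 34.5 = 128.6 kPa.
Normally consolidated clay, so the full stress increment lies on the virgin compression line:
S_c = C_c·H/(1+e₀)·log₁₀(σ'_f/σ'_0) = 0.34×5.5/(1+1.29)×log₁₀(128.6/94.1)
    = 0.81659 × 0.13565 = 0.1108 m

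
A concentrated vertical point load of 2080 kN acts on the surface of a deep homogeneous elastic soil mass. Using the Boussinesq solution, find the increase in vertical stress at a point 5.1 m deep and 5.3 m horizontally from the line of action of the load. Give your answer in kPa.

Boussinesq vertical stress below a point load on an elastic half-space:
Δσ_z = 3P/(2πz²) · [1 + (r/z)²]^(−5/2)
r/z = 5.3/5.1 = 1.0392; [1+(r/z)²]^(−5/2) = 0.16027.
Δσ_z = 3×2080/(2π×5.1²) × 0.16027 = 38.183 × 0.16027 = 6.12 kPa

Δσ_z ≈ 6.12 kPa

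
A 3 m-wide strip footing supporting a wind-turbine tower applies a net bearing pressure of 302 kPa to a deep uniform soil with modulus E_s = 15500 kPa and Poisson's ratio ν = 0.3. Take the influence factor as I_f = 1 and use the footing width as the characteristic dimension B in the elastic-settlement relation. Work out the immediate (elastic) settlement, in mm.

Immediate (elastic) settlement: S_e = q·B·(1−ν²)/E_s · I_f.
S_e = 302 × 3 × (1 − 0.3²) / 15500 × 1
    = 302 × 3 × 0.91 / 15500 × 1
    = 0.05319 m = 53.19 mm

S_e ≈ 53.2 mm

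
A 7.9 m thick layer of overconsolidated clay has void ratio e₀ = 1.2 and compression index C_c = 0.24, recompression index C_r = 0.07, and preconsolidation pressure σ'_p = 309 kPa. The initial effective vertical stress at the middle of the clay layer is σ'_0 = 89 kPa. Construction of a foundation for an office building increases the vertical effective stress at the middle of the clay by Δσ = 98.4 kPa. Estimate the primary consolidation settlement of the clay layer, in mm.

S_c ≈ 81.3 mm

Final effective stress: σ'_f = 89 + 98.4 = 187.4 kPa.
σ'_f = 187.4 ≤ σ'_p = 309 kPa, so the clay remains overconsolidated and only the recompression index applies:
S_c = C_r·H/(1+e₀)·log₁₀(σ'_f/σ'_0) = 0.07×7.9/2.2×log₁₀(187.4/89)
    = 0.25136 × 0.32338 = 0.08129 m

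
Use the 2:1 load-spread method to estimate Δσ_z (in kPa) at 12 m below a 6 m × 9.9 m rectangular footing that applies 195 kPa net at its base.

By the 2:1 method the load spreads at 1 horizontal : 2 vertical, so at depth z the loaded area has grown by z in each plan dimension:
Δσ = qBL/((B+z)(L+z)) = 195×6×9.9/((6+12)(9.9+12)) = 29.384 kPa

Δσ_z ≈ 29.4 kPa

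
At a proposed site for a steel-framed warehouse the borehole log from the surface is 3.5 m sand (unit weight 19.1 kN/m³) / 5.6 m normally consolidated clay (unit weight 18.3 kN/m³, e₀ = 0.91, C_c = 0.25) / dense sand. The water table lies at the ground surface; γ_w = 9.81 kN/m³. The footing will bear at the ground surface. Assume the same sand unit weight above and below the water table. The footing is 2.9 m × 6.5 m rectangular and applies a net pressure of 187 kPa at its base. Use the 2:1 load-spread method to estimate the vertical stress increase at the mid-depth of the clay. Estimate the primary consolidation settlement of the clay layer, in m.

Mid-depth of clay below the ground surface: z = 3.5 + 5.6/2 = 6.3 m.
Total vertical stress at mid-clay: σ_v = 19.1×3.5 + 18.3×2.8 = 118.09 kPa.
Pore pressure: u = 9.81×(6.3 − 0) = 61.803 kPa.
Initial effective stress: σ'_0 = σ_v − u = 118.09 − 61.803 = 56.287 kPa.
Stress increase at mid-clay by the 2:1 spreading method:
Δσ = qBL/((B+z)(L+z)) = 187×2.9×6.5/((2.9+6.3)(6.5+6.3)) = 29.933 kPa
Final effective stress: σ'_f = σ'_0 + Δσ = 56.287 + 29.933 = 86.22 kPa.
Normally consolidated clay, so the full stress increment lies on the virgin compression line:
S_c = C_c·H/(1+e₀)·log₁₀(σ'_f/σ'_0) = 0.25×5.6/(1+0.91)×log₁₀(86.22/56.287)
    = 0.73298 × 0.1852 = 0.1357 m

S_c ≈ 0.136 m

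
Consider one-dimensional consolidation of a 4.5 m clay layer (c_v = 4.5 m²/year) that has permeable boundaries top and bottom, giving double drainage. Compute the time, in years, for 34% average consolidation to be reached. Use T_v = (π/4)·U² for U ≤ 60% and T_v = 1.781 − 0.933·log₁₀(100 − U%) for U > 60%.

Drainage path length: H_d = H/2 = 2.25 m (double drainage).
U ≤ 60%: T_v = (π/4)·U² = (π/4)×0.34² = 0.090792.
t = T_v·H_d²/c_v = 0.090792×2.25²/4.5 = 0.1021 years.

t ≈ 0.102 years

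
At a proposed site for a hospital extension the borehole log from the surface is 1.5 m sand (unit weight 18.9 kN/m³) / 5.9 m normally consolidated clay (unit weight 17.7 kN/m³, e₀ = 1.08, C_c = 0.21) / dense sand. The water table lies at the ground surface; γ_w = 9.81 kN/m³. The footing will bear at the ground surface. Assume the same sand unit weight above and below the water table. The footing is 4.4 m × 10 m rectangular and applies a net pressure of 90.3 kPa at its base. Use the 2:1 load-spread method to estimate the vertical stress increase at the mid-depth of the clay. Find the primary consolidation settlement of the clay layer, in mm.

S_c ≈ 158 mm

Mid-depth of clay below the ground surface: z = 1.5 + 5.9/2 = 4.45 m.
Total vertical stress at mid-clay: σ_v = 18.9×1.5 + 17.7×2.95 = 80.565 kPa.
Pore pressure: u = 9.81×(4.45 − 0) = 43.655 kPa.
Initial effective stress: σ'_0 = σ_v − u = 80.565 − 43.655 = 36.91 kPa.
Stress increase at mid-clay by the 2:1 spreading method:
Δσ = qBL/((B+z)(L+z)) = 90.3×4.4×10/((4.4+4.45)(10+4.45)) = 31.069 kPa
Final effective stress: σ'_f = σ'_0 + Δσ = 36.91 + 31.069 = 67.979 kPa.
Normally consolidated clay, so the full stress increment lies on the virgin compression line:
S_c = C_c·H/(1+e₀)·log₁₀(σ'_f/σ'_0) = 0.21×5.9/(1+1.08)×log₁₀(67.979/36.91)
    = 0.59567 × 0.26523 = 0.158 m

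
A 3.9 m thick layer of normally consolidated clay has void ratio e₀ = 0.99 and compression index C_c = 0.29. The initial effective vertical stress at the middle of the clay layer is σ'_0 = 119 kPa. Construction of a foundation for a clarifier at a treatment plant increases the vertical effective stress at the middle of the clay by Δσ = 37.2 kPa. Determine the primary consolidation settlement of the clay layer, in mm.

S_c ≈ 67.1 mm

Final effective stress: σ'_f = σ'_0 + Δσ = 119 + 37.2 = 156.2 kPa.
Normally consolidated clay, so the full stress increment lies on the virgin compression line:
S_c = C_c·H/(1+e₀)·log₁₀(σ'_f/σ'_0) = 0.29×3.9/(1+0.99)×log₁₀(156.2/119)
    = 0.56834 × 0.11813 = 0.06714 m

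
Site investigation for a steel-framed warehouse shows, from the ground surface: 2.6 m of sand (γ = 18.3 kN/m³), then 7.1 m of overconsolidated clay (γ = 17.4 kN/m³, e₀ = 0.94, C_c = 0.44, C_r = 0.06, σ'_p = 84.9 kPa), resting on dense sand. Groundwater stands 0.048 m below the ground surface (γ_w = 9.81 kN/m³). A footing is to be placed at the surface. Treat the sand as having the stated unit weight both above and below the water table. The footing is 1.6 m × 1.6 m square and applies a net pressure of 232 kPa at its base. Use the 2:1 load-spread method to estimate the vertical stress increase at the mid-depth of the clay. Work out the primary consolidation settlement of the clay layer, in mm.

S_c ≈ 17.4 mm

Mid-depth of clay below the ground surface: z = 2.6 + 7.1/2 = 6.15 m.
Total vertical stress at mid-clay: σ_v = 18.3×2.6 + 17.4×3.55 = 109.35 kPa.
Pore pressure: u = 9.81×(6.15 − 0.048) = 59.861 kPa.
Initial effective stress: σ'_0 = σ_v − u = 109.35 − 59.861 = 49.489 kPa.
Stress increase at mid-clay by the 2:1 spreading method:
Δσ = qBL/((B+z)(L+z)) = 232×1.6×1.6/((1.6+6.15)(1.6+6.15)) = 9.8884 kPa
Final effective stress: σ'_f = 49.489 + 9.8884 = 59.377 kPa.
σ'_f = 59.377 ≤ σ'_p = 84.9 kPa, so the clay remains overconsolidated and only the recompression index applies:
S_c = C_r·H/(1+e₀)·log₁₀(σ'_f/σ'_0) = 0.06×7.1/1.94×log₁₀(59.377/49.489)
    = 0.21959 × 0.07911 = 0.01737 m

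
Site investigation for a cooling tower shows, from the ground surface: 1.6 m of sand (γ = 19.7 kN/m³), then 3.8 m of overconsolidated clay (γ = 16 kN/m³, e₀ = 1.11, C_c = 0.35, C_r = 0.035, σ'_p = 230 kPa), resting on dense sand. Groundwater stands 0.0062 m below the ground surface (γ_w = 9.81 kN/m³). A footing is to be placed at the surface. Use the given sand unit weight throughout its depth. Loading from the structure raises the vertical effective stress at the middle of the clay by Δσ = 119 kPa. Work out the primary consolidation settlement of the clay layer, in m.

S_c ≈ 0.0457 m

Mid-depth of clay below the ground surface: z = 1.6 + 3.8/2 = 3.5 m.
Total vertical stress at mid-clay: σ_v = 19.7×1.6 + 16×1.9 = 61.92 kPa.
Pore pressure: u = 9.81×(3.5 − 0.0062) = 34.276 kPa.
Initial effective stress: σ'_0 = σ_v − u = 61.92 − 34.276 = 27.644 kPa.
Final effective stress: σ'_f = 27.644 + 119 = 146.64 kPa.
σ'_f = 146.64 ≤ σ'_p = 230 kPa, so the clay remains overconsolidated and only the recompression index applies:
S_c = C_r·H/(1+e₀)·log₁₀(σ'_f/σ'_0) = 0.035×3.8/2.11×log₁₀(146.64/27.644)
    = 0.063032 × 0.72465 = 0.04568 m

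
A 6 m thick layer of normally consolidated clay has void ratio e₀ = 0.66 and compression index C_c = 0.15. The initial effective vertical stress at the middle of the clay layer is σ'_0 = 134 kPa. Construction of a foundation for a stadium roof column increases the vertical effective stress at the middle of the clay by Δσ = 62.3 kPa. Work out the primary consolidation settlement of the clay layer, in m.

S_c ≈ 0.0899 m

Final effective stress: σ'_f = σ'_0 + Δσ = 134 + 62.3 = 196.3 kPa.
Normally consolidated clay, so the full stress increment lies on the virgin compression line:
S_c = C_c·H/(1+e₀)·log₁₀(σ'_f/σ'_0) = 0.15×6/(1+0.66)×log₁₀(196.3/134)
    = 0.54217 × 0.16582 = 0.0899 m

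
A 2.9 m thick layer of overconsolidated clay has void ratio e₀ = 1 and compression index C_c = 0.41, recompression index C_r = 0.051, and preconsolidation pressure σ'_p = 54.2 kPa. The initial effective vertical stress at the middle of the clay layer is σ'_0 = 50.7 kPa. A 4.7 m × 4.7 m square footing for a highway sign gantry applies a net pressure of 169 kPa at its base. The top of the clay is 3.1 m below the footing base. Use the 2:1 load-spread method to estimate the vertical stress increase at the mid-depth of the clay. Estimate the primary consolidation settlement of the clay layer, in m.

S_c ≈ 0.145 m

Mid-depth of clay below the footing base: z = 3.1 + 2.9/2 = 4.55 m.
Stress increase at mid-clay by the 2:1 spreading method:
Δσ = qBL/((B+z)(L+z)) = 169×4.7×4.7/((4.7+4.55)(4.7+4.55)) = 43.631 kPa
Final effective stress: σ'_f = 50.7 + 43.631 = 94.331 kPa.
σ'_f = 94.331 > σ'_p = 54.2 kPa, so the stress path crosses the preconsolidation pressure — recompression up to σ'_p, then virgin compression beyond:
S_c = H/(1+e₀)·[C_r·log₁₀(σ'_p/σ'_0) + C_c·log₁₀(σ'_f/σ'_p)]
    = 2.9/2 × [0.051×log₁₀(54.2/50.7) + 0.41×log₁₀(94.331/54.2)]
    = 1.45 × [0.0014786 + 0.098669] = 0.1452 m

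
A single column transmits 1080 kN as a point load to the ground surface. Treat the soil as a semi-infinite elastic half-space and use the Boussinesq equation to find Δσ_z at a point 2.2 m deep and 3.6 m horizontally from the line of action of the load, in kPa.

Δσ_z ≈ 4.11 kPa

Boussinesq vertical stress below a point load on an elastic half-space:
Δσ_z = 3P/(2πz²) · [1 + (r/z)²]^(−5/2)
r/z = 3.6/2.2 = 1.6364; [1+(r/z)²]^(−5/2) = 0.038553.
Δσ_z = 3×1080/(2π×2.2²) × 0.038553 = 106.54 × 0.038553 = 4.107 kPa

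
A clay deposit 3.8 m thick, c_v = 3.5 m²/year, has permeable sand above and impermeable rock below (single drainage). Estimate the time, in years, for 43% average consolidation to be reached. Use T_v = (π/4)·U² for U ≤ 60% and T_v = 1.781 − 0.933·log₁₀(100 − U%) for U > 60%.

t ≈ 0.599 years

Drainage path length: H_d = H = 3.8 m (single drainage).
U ≤ 60%: T_v = (π/4)·U² = (π/4)×0.43² = 0.14522.
t = T_v·H_d²/c_v = 0.14522×3.8²/3.5 = 0.5991 years.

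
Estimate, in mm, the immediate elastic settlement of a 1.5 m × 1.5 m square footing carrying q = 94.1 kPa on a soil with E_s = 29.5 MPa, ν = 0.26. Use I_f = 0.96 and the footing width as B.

Immediate (elastic) settlement: S_e = q·B·(1−ν²)/E_s · I_f.
E_s = 29.5 MPa = 29500 kPa.
S_e = 94.1 × 1.5 × (1 − 0.26²) / 29500 × 0.96
    = 94.1 × 1.5 × 0.9324 / 29500 × 0.96
    = 0.004283 m = 4.283 mm

S_e ≈ 4.28 mm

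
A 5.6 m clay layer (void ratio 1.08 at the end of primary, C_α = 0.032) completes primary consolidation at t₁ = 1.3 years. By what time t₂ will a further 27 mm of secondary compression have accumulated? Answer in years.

S_s = C_α·H/(1+e_p)·log₁₀(t₂/t₁) ⇒ log₁₀(t₂/t₁) = S_s·(1+e_p)/(C_α·H).
log₁₀(t₂/t₁) = 0.027 × (1+1.08) / (0.032×5.6) = 0.3134
t₂ = t₁ × 10^0.3134 = 1.3 × 2.058 = 2.675 years

t₂ ≈ 2.68 years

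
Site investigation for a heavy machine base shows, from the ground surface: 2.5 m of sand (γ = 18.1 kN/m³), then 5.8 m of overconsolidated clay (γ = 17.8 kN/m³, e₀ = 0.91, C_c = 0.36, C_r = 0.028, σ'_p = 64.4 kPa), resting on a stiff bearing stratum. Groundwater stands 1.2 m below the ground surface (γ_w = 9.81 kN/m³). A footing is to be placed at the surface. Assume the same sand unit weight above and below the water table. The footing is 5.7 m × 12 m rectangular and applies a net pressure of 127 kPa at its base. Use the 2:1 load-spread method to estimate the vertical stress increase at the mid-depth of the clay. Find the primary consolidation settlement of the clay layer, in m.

S_c ≈ 0.217 m

Mid-depth of clay below the ground surface: z = 2.5 + 5.8/2 = 5.4 m.
Total vertical stress at mid-clay: σ_v = 18.1×2.5 + 17.8×2.9 = 96.87 kPa.
Pore pressure: u = 9.81×(5.4 − 1.2) = 41.202 kPa.
Initial effective stress: σ'_0 = σ_v − u = 96.87 − 41.202 = 55.668 kPa.
Stress increase at mid-clay by the 2:1 spreading method:
Δσ = qBL/((B+z)(L+z)) = 127×5.7×12/((5.7+5.4)(12+5.4)) = 44.977 kPa
Final effective stress: σ'_f = 55.668 + 44.977 = 100.64 kPa.
σ'_f = 100.64 > σ'_p = 64.4 kPa, so the stress path crosses the preconsolidation pressure — recompression up to σ'_p, then virgin compression beyond:
S_c = H/(1+e₀)·[C_r·log₁₀(σ'_p/σ'_0) + C_c·log₁₀(σ'_f/σ'_p)]
    = 5.8/1.91 × [0.028×log₁₀(64.4/55.668) + 0.36×log₁₀(100.64/64.4)]
    = 3.0366 × [0.0017718 + 0.069799] = 0.2173 m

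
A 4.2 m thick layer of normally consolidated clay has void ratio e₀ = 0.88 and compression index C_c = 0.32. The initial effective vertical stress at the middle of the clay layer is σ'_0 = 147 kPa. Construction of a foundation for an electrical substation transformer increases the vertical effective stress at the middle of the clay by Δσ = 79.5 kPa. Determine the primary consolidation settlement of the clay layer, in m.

S_c ≈ 0.134 m

Final effective stress: σ'_f = σ'_0 + Δσ = 147 + 79.5 = 226.5 kPa.
Normally consolidated clay, so the full stress increment lies on the virgin compression line:
S_c = C_c·H/(1+e₀)·log₁₀(σ'_f/σ'_0) = 0.32×4.2/(1+0.88)×log₁₀(226.5/147)
    = 0.71489 × 0.18775 = 0.1342 m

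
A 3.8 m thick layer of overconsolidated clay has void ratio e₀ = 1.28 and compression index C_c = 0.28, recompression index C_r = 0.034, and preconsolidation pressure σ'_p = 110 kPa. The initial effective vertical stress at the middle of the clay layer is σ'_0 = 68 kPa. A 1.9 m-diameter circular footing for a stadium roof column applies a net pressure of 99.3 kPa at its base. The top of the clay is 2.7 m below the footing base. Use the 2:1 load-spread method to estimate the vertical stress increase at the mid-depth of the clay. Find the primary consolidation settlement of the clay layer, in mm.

S_c ≈ 2.89 mm

Mid-depth of clay below the footing base: z = 2.7 + 3.8/2 = 4.6 m.
Stress increase at mid-clay by the 2:1 spreading method:
Δσ ≈ qD²/(D+z)² = 99.3×1.9²/(1.9+4.6)² = 8.4846 kPa
Final effective stress: σ'_f = 68 + 8.4846 = 76.485 kPa.
σ'_f = 76.485 ≤ σ'_p = 110 kPa, so the clay remains overconsolidated and only the recompression index applies:
S_c = C_r·H/(1+e₀)·log₁₀(σ'_f/σ'_0) = 0.034×3.8/2.28×log₁₀(76.485/68)
    = 0.056668 × 0.051067 = 0.002894 m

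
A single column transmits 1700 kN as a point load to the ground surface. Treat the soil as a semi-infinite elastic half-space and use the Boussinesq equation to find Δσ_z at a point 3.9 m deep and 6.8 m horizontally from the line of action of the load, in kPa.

Boussinesq vertical stress below a point load on an elastic half-space:
Δσ_z = 3P/(2πz²) · [1 + (r/z)²]^(−5/2)
r/z = 6.8/3.9 = 1.7436; [1+(r/z)²]^(−5/2) = 0.03048.
Δσ_z = 3×1700/(2π×3.9²) × 0.03048 = 53.366 × 0.03048 = 1.627 kPa

Δσ_z ≈ 1.63 kPa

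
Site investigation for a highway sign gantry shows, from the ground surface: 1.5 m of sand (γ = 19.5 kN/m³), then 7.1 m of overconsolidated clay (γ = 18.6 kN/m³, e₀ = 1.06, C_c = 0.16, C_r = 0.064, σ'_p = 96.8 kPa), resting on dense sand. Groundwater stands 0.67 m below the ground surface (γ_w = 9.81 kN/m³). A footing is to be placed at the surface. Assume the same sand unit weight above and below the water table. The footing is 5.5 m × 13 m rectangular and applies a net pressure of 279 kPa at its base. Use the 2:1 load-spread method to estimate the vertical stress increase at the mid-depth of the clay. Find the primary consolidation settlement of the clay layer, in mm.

Mid-depth of clay below the ground surface: z = 1.5 + 7.1/2 = 5.05 m.
Total vertical stress at mid-clay: σ_v = 19.5×1.5 + 18.6×3.55 = 95.28 kPa.
Pore pressure: u = 9.81×(5.05 − 0.67) = 42.968 kPa.
Initial effective stress: σ'_0 = σ_v − u = 95.28 − 42.968 = 52.312 kPa.
Stress increase at mid-clay by the 2:1 spreading method:
Δσ = qBL/((B+z)(L+z)) = 279×5.5×13/((5.5+5.05)(13+5.05)) = 104.76 kPa
Final effective stress: σ'_f = 52.312 + 104.76 = 157.07 kPa.
σ'_f = 157.07 > σ'_p = 96.8 kPa, so the stress path crosses the preconsolidation pressure — recompression up to σ'_p, then virgin compression beyond:
S_c = H/(1+e₀)·[C_r·log₁₀(σ'_p/σ'_0) + C_c·log₁₀(σ'_f/σ'_p)]
    = 7.1/2.06 × [0.064×log₁₀(96.8/52.312) + 0.16×log₁₀(157.07/96.8)]
    = 3.4466 × [0.017106 + 0.033635] = 0.1749 m

S_c ≈ 175 mm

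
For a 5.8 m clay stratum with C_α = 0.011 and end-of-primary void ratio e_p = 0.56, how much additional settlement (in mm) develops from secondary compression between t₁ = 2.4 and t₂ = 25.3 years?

Secondary compression: S_s = C_α·H/(1+e_p)·log₁₀(t₂/t₁)
S_s = 0.011×5.8/(1+0.56)×log₁₀(25.3/2.4)
    = 0.0409 × 1.023 = 0.04183 m

S_s ≈ 41.8 mm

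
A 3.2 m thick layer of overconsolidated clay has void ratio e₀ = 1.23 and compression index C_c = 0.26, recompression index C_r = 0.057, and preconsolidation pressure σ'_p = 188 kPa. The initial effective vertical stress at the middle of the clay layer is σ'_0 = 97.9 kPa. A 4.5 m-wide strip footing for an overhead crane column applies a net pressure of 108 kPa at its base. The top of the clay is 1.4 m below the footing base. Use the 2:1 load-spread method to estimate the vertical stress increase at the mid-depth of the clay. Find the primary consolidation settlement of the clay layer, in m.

S_c ≈ 0.018 m

Mid-depth of clay below the footing base: z = 1.4 + 3.2/2 = 3 m.
Stress increase at mid-clay by the 2:1 spreading method:
Δσ = qB/(B+z) = 108×4.5/(4.5+3) = 64.8 kPa
Final effective stress: σ'_f = 97.9 + 64.8 = 162.7 kPa.
σ'_f = 162.7 ≤ σ'_p = 188 kPa, so the clay remains overconsolidated and only the recompression index applies:
S_c = C_r·H/(1+e₀)·log₁₀(σ'_f/σ'_0) = 0.057×3.2/2.23×log₁₀(162.7/97.9)
    = 0.081795 × 0.2206 = 0.01804 m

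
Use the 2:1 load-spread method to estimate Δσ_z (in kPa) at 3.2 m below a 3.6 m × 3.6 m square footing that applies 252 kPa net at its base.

Δσ_z ≈ 70.6 kPa

By the 2:1 method the load spreads at 1 horizontal : 2 vertical, so at depth z the loaded area has grown by z in each plan dimension:
Δσ = qBL/((B+z)(L+z)) = 252×3.6×3.6/((3.6+3.2)(3.6+3.2)) = 70.63 kPa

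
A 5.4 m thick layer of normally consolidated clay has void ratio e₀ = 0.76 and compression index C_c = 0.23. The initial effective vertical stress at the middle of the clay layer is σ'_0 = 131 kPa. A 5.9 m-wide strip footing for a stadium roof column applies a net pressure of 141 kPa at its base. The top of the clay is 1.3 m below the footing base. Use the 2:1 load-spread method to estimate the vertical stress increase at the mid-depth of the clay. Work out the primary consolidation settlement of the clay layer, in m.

S_c ≈ 0.152 m

Mid-depth of clay below the footing base: z = 1.3 + 5.4/2 = 4 m.
Stress increase at mid-clay by the 2:1 spreading method:
Δσ = qB/(B+z) = 141×5.9/(5.9+4) = 84.03 kPa
Final effective stress: σ'_f = σ'_0 + Δσ = 131 + 84.03 = 215.03 kPa.
Normally consolidated clay, so the full stress increment lies on the virgin compression line:
S_c = C_c·H/(1+e₀)·log₁₀(σ'_f/σ'_0) = 0.23×5.4/(1+0.76)×log₁₀(215.03/131)
    = 0.70568 × 0.21523 = 0.1519 m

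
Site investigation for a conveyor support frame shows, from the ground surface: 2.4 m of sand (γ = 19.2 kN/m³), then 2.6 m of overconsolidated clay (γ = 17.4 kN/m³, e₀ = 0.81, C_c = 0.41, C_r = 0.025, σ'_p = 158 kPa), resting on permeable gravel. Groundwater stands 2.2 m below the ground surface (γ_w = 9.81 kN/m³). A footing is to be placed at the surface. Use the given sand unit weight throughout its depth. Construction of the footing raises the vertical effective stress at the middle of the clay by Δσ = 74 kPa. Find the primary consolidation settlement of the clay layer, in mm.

Mid-depth of clay below the ground surface: z = 2.4 + 2.6/2 = 3.7 m.
Total vertical stress at mid-clay: σ_v = 19.2×2.4 + 17.4×1.3 = 68.7 kPa.
Pore pressure: u = 9.81×(3.7 − 2.2) = 14.715 kPa.
Initial effective stress: σ'_0 = σ_v − u = 68.7 − 14.715 = 53.985 kPa.
Final effective stress: σ'_f = 53.985 + 74 = 127.98 kPa.
σ'_f = 127.98 ≤ σ'_p = 158 kPa, so the clay remains overconsolidated and only the recompression index applies:
S_c = C_r·H/(1+e₀)·log₁₀(σ'_f/σ'_0) = 0.025×2.6/1.81×log₁₀(127.98/53.985)
    = 0.035913 × 0.37487 = 0.01346 m

S_c ≈ 13.5 mm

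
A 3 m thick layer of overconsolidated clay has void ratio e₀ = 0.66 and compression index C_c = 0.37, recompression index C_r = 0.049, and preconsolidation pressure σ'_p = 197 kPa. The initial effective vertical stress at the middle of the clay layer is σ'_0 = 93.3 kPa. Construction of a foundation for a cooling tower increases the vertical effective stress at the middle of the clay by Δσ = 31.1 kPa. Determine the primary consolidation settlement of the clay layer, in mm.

S_c ≈ 11.1 mm

Final effective stress: σ'_f = 93.3 + 31.1 = 124.4 kPa.
σ'_f = 124.4 ≤ σ'_p = 197 kPa, so the clay remains overconsolidated and only the recompression index applies:
S_c = C_r·H/(1+e₀)·log₁₀(σ'_f/σ'_0) = 0.049×3/1.66×log₁₀(124.4/93.3)
    = 0.088553 × 0.12494 = 0.01106 m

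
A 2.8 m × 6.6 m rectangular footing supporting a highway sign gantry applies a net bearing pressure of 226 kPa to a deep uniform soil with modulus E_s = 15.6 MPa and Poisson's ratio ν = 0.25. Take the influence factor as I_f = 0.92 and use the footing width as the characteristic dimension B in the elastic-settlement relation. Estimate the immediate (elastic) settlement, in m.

Immediate (elastic) settlement: S_e = q·B·(1−ν²)/E_s · I_f.
E_s = 15.6 MPa = 15600 kPa.
S_e = 226 × 2.8 × (1 − 0.25²) / 15600 × 0.92
    = 226 × 2.8 × 0.9375 / 15600 × 0.92
    = 0.03499 m

S_e ≈ 0.035 m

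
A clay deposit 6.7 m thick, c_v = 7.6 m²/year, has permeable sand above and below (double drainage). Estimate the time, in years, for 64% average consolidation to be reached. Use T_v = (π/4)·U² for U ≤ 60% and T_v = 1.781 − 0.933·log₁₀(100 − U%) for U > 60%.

t ≈ 0.486 years

Drainage path length: H_d = H/2 = 3.35 m (double drainage).
U > 60%: T_v = 1.781 − 0.933·log₁₀(100 − 64) = 0.32897.
t = T_v·H_d²/c_v = 0.32897×3.35²/7.6 = 0.4858 years.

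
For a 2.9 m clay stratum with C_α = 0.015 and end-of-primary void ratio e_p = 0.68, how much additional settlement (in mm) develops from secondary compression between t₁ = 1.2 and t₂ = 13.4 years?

Secondary compression: S_s = C_α·H/(1+e_p)·log₁₀(t₂/t₁)
S_s = 0.015×2.9/(1+0.68)×log₁₀(13.4/1.2)
    = 0.02589 × 1.048 = 0.02713 m

S_s ≈ 27.1 mm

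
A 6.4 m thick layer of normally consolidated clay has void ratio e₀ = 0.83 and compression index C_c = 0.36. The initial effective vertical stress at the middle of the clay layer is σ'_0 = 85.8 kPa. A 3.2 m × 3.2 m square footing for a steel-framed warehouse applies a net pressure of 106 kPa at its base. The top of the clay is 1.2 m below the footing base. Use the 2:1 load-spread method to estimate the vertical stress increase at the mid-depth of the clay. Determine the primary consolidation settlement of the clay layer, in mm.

S_c ≈ 108 mm

Mid-depth of clay below the footing base: z = 1.2 + 6.4/2 = 4.4 m.
Stress increase at mid-clay by the 2:1 spreading method:
Δσ = qBL/((B+z)(L+z)) = 106×3.2×3.2/((3.2+4.4)(3.2+4.4)) = 18.792 kPa
Final effective stress: σ'_f = σ'_0 + Δσ = 85.8 + 18.792 = 104.59 kPa.
Normally consolidated clay, so the full stress increment lies on the virgin compression line:
S_c = C_c·H/(1+e₀)·log₁₀(σ'_f/σ'_0) = 0.36×6.4/(1+0.83)×log₁₀(104.59/85.8)
    = 1.259 × 0.086003 = 0.1083 m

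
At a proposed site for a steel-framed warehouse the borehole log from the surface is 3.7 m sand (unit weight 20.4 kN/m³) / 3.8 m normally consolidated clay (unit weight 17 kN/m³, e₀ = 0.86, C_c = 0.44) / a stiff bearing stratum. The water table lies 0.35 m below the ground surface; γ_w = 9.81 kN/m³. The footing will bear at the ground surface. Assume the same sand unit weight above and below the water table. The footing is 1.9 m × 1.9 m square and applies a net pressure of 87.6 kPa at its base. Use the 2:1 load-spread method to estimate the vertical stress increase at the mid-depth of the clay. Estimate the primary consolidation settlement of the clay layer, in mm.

Mid-depth of clay below the ground surface: z = 3.7 + 3.8/2 = 5.6 m.
Total vertical stress at mid-clay: σ_v = 20.4×3.7 + 17×1.9 = 107.78 kPa.
Pore pressure: u = 9.81×(5.6 − 0.35) = 51.503 kPa.
Initial effective stress: σ'_0 = σ_v − u = 107.78 − 51.503 = 56.277 kPa.
Stress increase at mid-clay by the 2:1 spreading method:
Δσ = qBL/((B+z)(L+z)) = 87.6×1.9×1.9/((1.9+5.6)(1.9+5.6)) = 5.622 kPa
Final effective stress: σ'_f = σ'_0 + Δσ = 56.277 + 5.622 = 61.899 kPa.
Normally consolidated clay, so the full stress increment lies on the virgin compression line:
S_c = C_c·H/(1+e₀)·log₁₀(σ'_f/σ'_0) = 0.44×3.8/(1+0.86)×log₁₀(61.899/56.277)
    = 0.89892 × 0.041353 = 0.03717 m

S_c ≈ 37.2 mm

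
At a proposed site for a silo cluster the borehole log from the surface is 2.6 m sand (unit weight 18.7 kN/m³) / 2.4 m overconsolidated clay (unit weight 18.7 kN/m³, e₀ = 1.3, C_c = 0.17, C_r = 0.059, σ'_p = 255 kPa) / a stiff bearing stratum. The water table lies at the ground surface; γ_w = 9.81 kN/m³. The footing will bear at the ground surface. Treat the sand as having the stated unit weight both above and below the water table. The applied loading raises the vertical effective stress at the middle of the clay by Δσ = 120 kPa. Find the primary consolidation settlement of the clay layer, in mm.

S_c ≈ 40.5 mm

Mid-depth of clay below the ground surface: z = 2.6 + 2.4/2 = 3.8 m.
Total vertical stress at mid-clay: σ_v = 18.7×2.6 + 18.7×1.2 = 71.06 kPa.
Pore pressure: u = 9.81×(3.8 − 0) = 37.278 kPa.
Initial effective stress: σ'_0 = σ_v − u = 71.06 − 37.278 = 33.782 kPa.
Final effective stress: σ'_f = 33.782 + 120 = 153.78 kPa.
σ'_f = 153.78 ≤ σ'_p = 255 kPa, so the clay remains overconsolidated and only the recompression index applies:
S_c = C_r·H/(1+e₀)·log₁₀(σ'_f/σ'_0) = 0.059×2.4/2.3×log₁₀(153.78/33.782)
    = 0.061567 × 0.65821 = 0.04052 m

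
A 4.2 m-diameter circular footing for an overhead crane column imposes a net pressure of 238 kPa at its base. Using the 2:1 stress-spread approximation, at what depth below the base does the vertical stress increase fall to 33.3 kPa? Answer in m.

2:1 spreading — at depth z the loaded area has grown by z in each plan dimension:
qD²/(D+z)² = Δσ_z ⇒ z = D(√(q/Δσ_z) − 1) = 4.2×(√(238/33.3) − 1) = 7.028 m

z ≈ 7.03 m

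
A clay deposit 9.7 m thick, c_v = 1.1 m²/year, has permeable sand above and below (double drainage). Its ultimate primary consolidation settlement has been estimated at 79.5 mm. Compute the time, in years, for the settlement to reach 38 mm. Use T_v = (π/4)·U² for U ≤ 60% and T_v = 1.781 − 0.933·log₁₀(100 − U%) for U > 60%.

t ≈ 3.84 years

Drainage path length: H_d = H/2 = 4.85 m (double drainage).
U = S(t)/S_ult = 38/79.5 = 0.478.
U ≤ 60%: T_v = (π/4)·U² = (π/4)×0.47799² = 0.17944.
t = T_v·H_d²/c_v = 0.17944×4.85²/1.1 = 3.837 years.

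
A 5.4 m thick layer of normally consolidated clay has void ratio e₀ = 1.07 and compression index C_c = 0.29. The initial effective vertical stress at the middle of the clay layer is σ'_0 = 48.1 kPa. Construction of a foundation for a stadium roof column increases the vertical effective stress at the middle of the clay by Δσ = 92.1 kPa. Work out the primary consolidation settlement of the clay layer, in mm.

Final effective stress: σ'_f = σ'_0 + Δσ = 48.1 + 92.1 = 140.2 kPa.
Normally consolidated clay, so the full stress increment lies on the virgin compression line:
S_c = C_c·H/(1+e₀)·log₁₀(σ'_f/σ'_0) = 0.29×5.4/(1+1.07)×log₁₀(140.2/48.1)
    = 0.75652 × 0.4646 = 0.3515 m

S_c ≈ 351 mm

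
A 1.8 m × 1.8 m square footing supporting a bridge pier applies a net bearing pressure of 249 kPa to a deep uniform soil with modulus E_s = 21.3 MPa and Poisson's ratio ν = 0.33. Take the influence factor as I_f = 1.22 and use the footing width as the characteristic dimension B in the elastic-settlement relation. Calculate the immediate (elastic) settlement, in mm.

Immediate (elastic) settlement: S_e = q·B·(1−ν²)/E_s · I_f.
E_s = 21.3 MPa = 21300 kPa.
S_e = 249 × 1.8 × (1 − 0.33²) / 21300 × 1.22
    = 249 × 1.8 × 0.8911 / 21300 × 1.22
    = 0.02288 m = 22.88 mm

S_e ≈ 22.9 mm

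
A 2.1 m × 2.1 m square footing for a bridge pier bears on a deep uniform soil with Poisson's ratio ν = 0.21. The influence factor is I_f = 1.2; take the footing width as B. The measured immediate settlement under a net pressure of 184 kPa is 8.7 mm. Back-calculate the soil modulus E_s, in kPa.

S_e = q·B·(1−ν²)/E_s · I_f  ⇒  E_s = q·B·(1−ν²)·I_f / S_e.
E_s = 184 × 2.1 × 0.9559 × 1.2 / 0.0087 = 50950 kPa

E_s ≈ 50900 kPa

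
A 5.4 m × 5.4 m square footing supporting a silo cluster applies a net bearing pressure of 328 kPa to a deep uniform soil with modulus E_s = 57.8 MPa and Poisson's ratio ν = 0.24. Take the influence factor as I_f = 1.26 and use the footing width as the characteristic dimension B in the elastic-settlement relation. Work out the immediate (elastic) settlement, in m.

Immediate (elastic) settlement: S_e = q·B·(1−ν²)/E_s · I_f.
E_s = 57.8 MPa = 57800 kPa.
S_e = 328 × 5.4 × (1 − 0.24²) / 57800 × 1.26
    = 328 × 5.4 × 0.9424 / 57800 × 1.26
    = 0.03639 m

S_e ≈ 0.0364 m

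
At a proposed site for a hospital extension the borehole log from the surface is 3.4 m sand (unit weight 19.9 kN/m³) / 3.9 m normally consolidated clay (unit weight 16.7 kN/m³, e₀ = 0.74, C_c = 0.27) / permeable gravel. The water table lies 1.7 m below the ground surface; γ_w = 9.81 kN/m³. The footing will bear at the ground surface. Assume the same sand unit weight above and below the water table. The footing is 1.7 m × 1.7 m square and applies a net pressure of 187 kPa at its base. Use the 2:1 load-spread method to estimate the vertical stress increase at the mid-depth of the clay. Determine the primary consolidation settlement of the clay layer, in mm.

S_c ≈ 41 mm

Mid-depth of clay below the ground surface: z = 3.4 + 3.9/2 = 5.35 m.
Total vertical stress at mid-clay: σ_v = 19.9×3.4 + 16.7×1.95 = 100.22 kPa.
Pore pressure: u = 9.81×(5.35 − 1.7) = 35.806 kPa.
Initial effective stress: σ'_0 = σ_v − u = 100.22 − 35.806 = 64.414 kPa.
Stress increase at mid-clay by the 2:1 spreading method:
Δσ = qBL/((B+z)(L+z)) = 187×1.7×1.7/((1.7+5.35)(1.7+5.35)) = 10.873 kPa
Final effective stress: σ'_f = σ'_0 + Δσ = 64.414 + 10.873 = 75.287 kPa.
Normally consolidated clay, so the full stress increment lies on the virgin compression line:
S_c = C_c·H/(1+e₀)·log₁₀(σ'_f/σ'_0) = 0.27×3.9/(1+0.74)×log₁₀(75.287/64.414)
    = 0.60517 × 0.06774 = 0.04099 m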